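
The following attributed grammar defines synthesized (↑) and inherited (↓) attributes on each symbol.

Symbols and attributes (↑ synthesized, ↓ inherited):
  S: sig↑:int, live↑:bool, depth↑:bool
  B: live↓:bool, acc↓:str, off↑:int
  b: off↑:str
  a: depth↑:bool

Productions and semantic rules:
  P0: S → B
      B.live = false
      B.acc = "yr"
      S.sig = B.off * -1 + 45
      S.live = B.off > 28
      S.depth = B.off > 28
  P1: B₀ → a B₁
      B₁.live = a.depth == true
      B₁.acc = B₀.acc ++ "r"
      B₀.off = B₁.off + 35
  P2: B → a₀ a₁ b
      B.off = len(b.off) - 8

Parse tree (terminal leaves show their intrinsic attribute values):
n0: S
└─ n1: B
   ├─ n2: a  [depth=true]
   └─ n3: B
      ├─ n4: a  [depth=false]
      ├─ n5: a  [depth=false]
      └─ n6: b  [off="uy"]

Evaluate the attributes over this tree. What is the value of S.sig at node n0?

1. n1.live = false  [false]
2. n1.acc = "yr"  ["yr"]
3. n2.depth = true  [terminal]
4. n3.live = true  [a.depth == true]
5. n3.acc = "yrr"  [B₀.acc ++ "r"]
6. n4.depth = false  [terminal]
7. n5.depth = false  [terminal]
8. n6.off = "uy"  [terminal]
9. n3.off = -6  [len(b.off) - 8]
10. n1.off = 29  [B₁.off + 35]
11. n0.sig = 16  [B.off * -1 + 45]
12. n0.live = true  [B.off > 28]
13. n0.depth = true  [B.off > 28]

16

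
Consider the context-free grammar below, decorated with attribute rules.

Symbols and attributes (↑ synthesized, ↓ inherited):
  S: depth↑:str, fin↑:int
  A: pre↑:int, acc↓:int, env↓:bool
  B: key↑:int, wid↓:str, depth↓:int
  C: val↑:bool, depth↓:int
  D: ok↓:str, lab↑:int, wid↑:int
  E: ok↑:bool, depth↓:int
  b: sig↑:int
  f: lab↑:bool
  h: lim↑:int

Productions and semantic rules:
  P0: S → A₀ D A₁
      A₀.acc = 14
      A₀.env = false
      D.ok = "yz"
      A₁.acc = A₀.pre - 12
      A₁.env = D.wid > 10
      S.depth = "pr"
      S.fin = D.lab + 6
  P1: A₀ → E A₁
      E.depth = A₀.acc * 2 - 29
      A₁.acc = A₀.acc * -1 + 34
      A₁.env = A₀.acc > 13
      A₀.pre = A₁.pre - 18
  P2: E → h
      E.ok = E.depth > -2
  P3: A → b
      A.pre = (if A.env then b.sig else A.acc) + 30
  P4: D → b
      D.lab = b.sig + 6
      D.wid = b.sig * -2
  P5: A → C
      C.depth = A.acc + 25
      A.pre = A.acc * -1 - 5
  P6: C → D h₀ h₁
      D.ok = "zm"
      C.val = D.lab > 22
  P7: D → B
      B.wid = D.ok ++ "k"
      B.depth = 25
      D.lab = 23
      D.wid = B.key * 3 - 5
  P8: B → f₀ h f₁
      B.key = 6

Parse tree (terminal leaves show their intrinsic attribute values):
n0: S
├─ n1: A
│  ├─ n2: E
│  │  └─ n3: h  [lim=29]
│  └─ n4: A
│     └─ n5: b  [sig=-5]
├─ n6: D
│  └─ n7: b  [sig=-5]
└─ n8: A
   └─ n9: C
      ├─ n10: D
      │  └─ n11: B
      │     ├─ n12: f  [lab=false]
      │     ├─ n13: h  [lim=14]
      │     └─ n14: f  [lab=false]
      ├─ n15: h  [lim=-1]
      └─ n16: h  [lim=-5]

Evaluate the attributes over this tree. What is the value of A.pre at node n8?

0

1. n1.acc = 14  [14]
2. n1.env = false  [false]
3. n2.depth = -1  [A₀.acc * 2 - 29]
4. n3.lim = 29  [terminal]
5. n2.ok = true  [E.depth > -2]
6. n4.acc = 20  [A₀.acc * -1 + 34]
7. n4.env = true  [A₀.acc > 13]
8. n5.sig = -5  [terminal]
9. n4.pre = 25  [(if A.env then b.sig else A.acc) + 30]
10. n1.pre = 7  [A₁.pre - 18]
11. n6.ok = "yz"  ["yz"]
12. n7.sig = -5  [terminal]
13. n6.lab = 1  [b.sig + 6]
14. n6.wid = 10  [b.sig * -2]
15. n8.acc = -5  [A₀.pre - 12]
16. n8.env = false  [D.wid > 10]
17. n9.depth = 20  [A.acc + 25]
18. n10.ok = "zm"  ["zm"]
19. n11.wid = "zmk"  [D.ok ++ "k"]
20. n11.depth = 25  [25]
21. n12.lab = false  [terminal]
22. n13.lim = 14  [terminal]
23. n14.lab = false  [terminal]
24. n11.key = 6  [6]
25. n10.lab = 23  [23]
26. n10.wid = 13  [B.key * 3 - 5]
27. n15.lim = -1  [terminal]
28. n16.lim = -5  [terminal]
29. n9.val = true  [D.lab > 22]
30. n8.pre = 0  [A.acc * -1 - 5]
31. n0.depth = "pr"  ["pr"]
32. n0.fin = 7  [D.lab + 6]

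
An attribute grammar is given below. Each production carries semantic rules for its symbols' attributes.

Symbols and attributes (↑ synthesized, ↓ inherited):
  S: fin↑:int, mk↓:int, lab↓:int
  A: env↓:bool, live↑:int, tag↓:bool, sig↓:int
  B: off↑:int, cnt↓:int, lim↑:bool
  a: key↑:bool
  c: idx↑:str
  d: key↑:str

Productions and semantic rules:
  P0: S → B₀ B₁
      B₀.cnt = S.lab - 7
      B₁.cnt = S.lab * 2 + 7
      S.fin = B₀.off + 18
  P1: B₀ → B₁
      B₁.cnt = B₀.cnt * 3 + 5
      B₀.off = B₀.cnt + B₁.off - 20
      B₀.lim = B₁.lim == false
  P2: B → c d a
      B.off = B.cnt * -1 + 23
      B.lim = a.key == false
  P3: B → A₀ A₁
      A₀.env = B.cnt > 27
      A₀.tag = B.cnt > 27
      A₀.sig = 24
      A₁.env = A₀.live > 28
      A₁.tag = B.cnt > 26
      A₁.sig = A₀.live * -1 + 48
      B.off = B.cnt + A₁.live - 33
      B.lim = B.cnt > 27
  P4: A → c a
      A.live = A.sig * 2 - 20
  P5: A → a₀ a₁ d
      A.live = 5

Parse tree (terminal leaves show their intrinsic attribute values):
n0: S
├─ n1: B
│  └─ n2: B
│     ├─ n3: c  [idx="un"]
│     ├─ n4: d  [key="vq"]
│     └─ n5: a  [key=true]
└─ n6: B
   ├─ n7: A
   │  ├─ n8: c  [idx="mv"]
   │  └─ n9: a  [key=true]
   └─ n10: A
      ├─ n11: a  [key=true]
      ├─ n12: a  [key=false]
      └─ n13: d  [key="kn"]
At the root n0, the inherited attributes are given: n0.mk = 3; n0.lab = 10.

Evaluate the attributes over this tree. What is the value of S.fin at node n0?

10

1. n0.mk = 3  [given at root]
2. n0.lab = 10  [given at root]
3. n1.cnt = 3  [S.lab - 7]
4. n2.cnt = 14  [B₀.cnt * 3 + 5]
5. n3.idx = "un"  [terminal]
6. n4.key = "vq"  [terminal]
7. n5.key = true  [terminal]
8. n2.off = 9  [B.cnt * -1 + 23]
9. n2.lim = false  [a.key == false]
10. n1.off = -8  [B₀.cnt + B₁.off - 20]
11. n1.lim = true  [B₁.lim == false]
12. n6.cnt = 27  [S.lab * 2 + 7]
13. n7.env = false  [B.cnt > 27]
14. n7.tag = false  [B.cnt > 27]
15. n7.sig = 24  [24]
16. n8.idx = "mv"  [terminal]
17. n9.key = true  [terminal]
18. n7.live = 28  [A.sig * 2 - 20]
19. n10.env = false  [A₀.live > 28]
20. n10.tag = true  [B.cnt > 26]
21. n10.sig = 20  [A₀.live * -1 + 48]
22. n11.key = true  [terminal]
23. n12.key = false  [terminal]
24. n13.key = "kn"  [terminal]
25. n10.live = 5  [5]
26. n6.off = -1  [B.cnt + A₁.live - 33]
27. n6.lim = false  [B.cnt > 27]
28. n0.fin = 10  [B₀.off + 18]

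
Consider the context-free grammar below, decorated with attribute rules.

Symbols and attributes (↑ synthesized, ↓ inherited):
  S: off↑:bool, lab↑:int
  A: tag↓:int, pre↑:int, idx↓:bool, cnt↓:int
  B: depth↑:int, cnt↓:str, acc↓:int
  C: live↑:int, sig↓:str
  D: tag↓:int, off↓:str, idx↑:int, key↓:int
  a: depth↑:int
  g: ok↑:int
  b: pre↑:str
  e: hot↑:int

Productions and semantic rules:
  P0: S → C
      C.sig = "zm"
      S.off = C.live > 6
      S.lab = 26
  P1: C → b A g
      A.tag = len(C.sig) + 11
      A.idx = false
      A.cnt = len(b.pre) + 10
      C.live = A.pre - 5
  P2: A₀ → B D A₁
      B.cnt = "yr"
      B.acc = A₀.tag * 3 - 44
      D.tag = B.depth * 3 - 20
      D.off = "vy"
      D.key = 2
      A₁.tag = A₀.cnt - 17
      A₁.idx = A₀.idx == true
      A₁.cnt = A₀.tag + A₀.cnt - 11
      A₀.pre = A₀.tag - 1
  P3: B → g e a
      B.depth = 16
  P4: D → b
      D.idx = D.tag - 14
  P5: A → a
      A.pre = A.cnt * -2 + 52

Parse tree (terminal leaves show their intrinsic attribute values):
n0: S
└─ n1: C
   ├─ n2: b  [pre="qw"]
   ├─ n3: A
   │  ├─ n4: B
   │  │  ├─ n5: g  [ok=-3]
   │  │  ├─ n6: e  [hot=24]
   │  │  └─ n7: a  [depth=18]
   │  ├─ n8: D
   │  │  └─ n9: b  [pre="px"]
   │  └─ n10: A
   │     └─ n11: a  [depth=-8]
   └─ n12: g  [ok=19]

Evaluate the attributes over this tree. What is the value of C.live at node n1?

7

1. n1.sig = "zm"  ["zm"]
2. n2.pre = "qw"  [terminal]
3. n3.tag = 13  [len(C.sig) + 11]
4. n3.idx = false  [false]
5. n3.cnt = 12  [len(b.pre) + 10]
6. n4.cnt = "yr"  ["yr"]
7. n4.acc = -5  [A₀.tag * 3 - 44]
8. n5.ok = -3  [terminal]
9. n6.hot = 24  [terminal]
10. n7.depth = 18  [terminal]
11. n4.depth = 16  [16]
12. n8.tag = 28  [B.depth * 3 - 20]
13. n8.off = "vy"  ["vy"]
14. n8.key = 2  [2]
15. n9.pre = "px"  [terminal]
16. n8.idx = 14  [D.tag - 14]
17. n10.tag = -5  [A₀.cnt - 17]
18. n10.idx = false  [A₀.idx == true]
19. n10.cnt = 14  [A₀.tag + A₀.cnt - 11]
20. n11.depth = -8  [terminal]
21. n10.pre = 24  [A.cnt * -2 + 52]
22. n3.pre = 12  [A₀.tag - 1]
23. n12.ok = 19  [terminal]
24. n1.live = 7  [A.pre - 5]
25. n0.off = true  [C.live > 6]
26. n0.lab = 26  [26]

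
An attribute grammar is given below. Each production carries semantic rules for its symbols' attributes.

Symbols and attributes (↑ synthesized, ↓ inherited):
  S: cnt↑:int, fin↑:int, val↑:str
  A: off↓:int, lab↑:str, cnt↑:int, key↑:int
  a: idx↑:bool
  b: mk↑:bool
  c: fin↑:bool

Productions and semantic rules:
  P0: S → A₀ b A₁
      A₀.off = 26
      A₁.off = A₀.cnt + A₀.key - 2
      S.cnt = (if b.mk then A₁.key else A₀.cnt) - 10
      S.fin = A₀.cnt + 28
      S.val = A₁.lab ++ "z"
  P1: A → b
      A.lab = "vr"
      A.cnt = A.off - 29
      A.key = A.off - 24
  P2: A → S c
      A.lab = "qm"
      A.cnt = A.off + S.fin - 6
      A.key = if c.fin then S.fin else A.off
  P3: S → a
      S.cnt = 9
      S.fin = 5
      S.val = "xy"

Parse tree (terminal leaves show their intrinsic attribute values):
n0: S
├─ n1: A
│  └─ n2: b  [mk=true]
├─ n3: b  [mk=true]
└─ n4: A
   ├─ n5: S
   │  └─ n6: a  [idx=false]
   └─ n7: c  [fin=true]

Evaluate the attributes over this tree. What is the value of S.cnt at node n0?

-5

1. n1.off = 26  [26]
2. n2.mk = true  [terminal]
3. n1.lab = "vr"  ["vr"]
4. n1.cnt = -3  [A.off - 29]
5. n1.key = 2  [A.off - 24]
6. n3.mk = true  [terminal]
7. n4.off = -3  [A₀.cnt + A₀.key - 2]
8. n6.idx = false  [terminal]
9. n5.cnt = 9  [9]
10. n5.fin = 5  [5]
11. n5.val = "xy"  ["xy"]
12. n7.fin = true  [terminal]
13. n4.lab = "qm"  ["qm"]
14. n4.cnt = -4  [A.off + S.fin - 6]
15. n4.key = 5  [if c.fin then S.fin else A.off]
16. n0.cnt = -5  [(if b.mk then A₁.key else A₀.cnt) - 10]
17. n0.fin = 25  [A₀.cnt + 28]
18. n0.val = "qmz"  [A₁.lab ++ "z"]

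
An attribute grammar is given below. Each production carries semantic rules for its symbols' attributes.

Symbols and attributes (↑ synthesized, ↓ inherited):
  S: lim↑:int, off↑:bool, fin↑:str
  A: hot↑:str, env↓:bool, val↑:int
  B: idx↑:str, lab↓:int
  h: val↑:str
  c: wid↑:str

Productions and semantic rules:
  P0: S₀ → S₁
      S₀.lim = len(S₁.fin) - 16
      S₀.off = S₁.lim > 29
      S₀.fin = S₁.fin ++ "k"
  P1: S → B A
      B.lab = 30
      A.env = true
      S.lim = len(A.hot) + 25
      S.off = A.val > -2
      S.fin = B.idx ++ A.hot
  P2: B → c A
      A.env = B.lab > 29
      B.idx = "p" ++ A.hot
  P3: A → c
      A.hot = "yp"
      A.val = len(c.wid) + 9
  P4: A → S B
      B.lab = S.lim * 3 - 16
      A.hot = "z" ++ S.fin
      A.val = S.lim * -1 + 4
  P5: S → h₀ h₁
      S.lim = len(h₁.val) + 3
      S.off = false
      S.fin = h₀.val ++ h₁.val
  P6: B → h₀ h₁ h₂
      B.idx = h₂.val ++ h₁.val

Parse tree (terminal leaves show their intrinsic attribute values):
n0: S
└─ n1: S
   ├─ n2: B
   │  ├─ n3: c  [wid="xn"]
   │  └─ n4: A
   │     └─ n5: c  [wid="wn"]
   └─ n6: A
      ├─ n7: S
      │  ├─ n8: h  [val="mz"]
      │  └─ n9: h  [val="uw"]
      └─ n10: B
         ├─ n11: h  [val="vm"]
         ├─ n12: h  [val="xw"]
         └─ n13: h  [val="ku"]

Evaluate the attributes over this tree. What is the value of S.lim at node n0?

-8

1. n2.lab = 30  [30]
2. n3.wid = "xn"  [terminal]
3. n4.env = true  [B.lab > 29]
4. n5.wid = "wn"  [terminal]
5. n4.hot = "yp"  ["yp"]
6. n4.val = 11  [len(c.wid) + 9]
7. n2.idx = "pyp"  ["p" ++ A.hot]
8. n6.env = true  [true]
9. n8.val = "mz"  [terminal]
10. n9.val = "uw"  [terminal]
11. n7.lim = 5  [len(h₁.val) + 3]
12. n7.off = false  [false]
13. n7.fin = "mzuw"  [h₀.val ++ h₁.val]
14. n10.lab = -1  [S.lim * 3 - 16]
15. n11.val = "vm"  [terminal]
16. n12.val = "xw"  [terminal]
17. n13.val = "ku"  [terminal]
18. n10.idx = "kuxw"  [h₂.val ++ h₁.val]
19. n6.hot = "zmzuw"  ["z" ++ S.fin]
20. n6.val = -1  [S.lim * -1 + 4]
21. n1.lim = 30  [len(A.hot) + 25]
22. n1.off = true  [A.val > -2]
23. n1.fin = "pypzmzuw"  [B.idx ++ A.hot]
24. n0.lim = -8  [len(S₁.fin) - 16]
25. n0.off = true  [S₁.lim > 29]
26. n0.fin = "pypzmzuwk"  [S₁.fin ++ "k"]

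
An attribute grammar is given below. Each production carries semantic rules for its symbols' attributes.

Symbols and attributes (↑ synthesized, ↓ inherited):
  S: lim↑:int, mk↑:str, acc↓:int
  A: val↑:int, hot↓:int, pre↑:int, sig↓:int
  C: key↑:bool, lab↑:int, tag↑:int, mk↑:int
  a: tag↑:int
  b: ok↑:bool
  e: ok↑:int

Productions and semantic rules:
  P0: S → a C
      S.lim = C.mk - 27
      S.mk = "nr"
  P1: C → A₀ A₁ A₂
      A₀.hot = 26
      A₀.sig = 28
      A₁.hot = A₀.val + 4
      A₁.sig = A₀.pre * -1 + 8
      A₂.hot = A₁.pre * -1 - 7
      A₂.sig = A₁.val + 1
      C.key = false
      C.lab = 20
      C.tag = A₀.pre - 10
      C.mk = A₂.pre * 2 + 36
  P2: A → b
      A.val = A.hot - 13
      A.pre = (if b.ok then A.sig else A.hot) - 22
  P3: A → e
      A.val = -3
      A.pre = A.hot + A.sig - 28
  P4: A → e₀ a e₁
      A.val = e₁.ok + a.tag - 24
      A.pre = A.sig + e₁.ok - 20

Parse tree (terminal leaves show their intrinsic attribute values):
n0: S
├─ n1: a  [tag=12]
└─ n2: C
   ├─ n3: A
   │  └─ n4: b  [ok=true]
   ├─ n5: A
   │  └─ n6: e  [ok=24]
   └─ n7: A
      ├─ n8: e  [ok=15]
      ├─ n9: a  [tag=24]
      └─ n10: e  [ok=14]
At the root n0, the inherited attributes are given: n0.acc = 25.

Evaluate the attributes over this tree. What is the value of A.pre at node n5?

1. n0.acc = 25  [given at root]
2. n1.tag = 12  [terminal]
3. n3.hot = 26  [26]
4. n3.sig = 28  [28]
5. n4.ok = true  [terminal]
6. n3.val = 13  [A.hot - 13]
7. n3.pre = 6  [(if b.ok then A.sig else A.hot) - 22]
8. n5.hot = 17  [A₀.val + 4]
9. n5.sig = 2  [A₀.pre * -1 + 8]
10. n6.ok = 24  [terminal]
11. n5.val = -3  [-3]
12. n5.pre = -9  [A.hot + A.sig - 28]
13. n7.hot = 2  [A₁.pre * -1 - 7]
14. n7.sig = -2  [A₁.val + 1]
15. n8.ok = 15  [terminal]
16. n9.tag = 24  [terminal]
17. n10.ok = 14  [terminal]
18. n7.val = 14  [e₁.ok + a.tag - 24]
19. n7.pre = -8  [A.sig + e₁.ok - 20]
20. n2.key = false  [false]
21. n2.lab = 20  [20]
22. n2.tag = -4  [A₀.pre - 10]
23. n2.mk = 20  [A₂.pre * 2 + 36]
24. n0.lim = -7  [C.mk - 27]
25. n0.mk = "nr"  ["nr"]

-9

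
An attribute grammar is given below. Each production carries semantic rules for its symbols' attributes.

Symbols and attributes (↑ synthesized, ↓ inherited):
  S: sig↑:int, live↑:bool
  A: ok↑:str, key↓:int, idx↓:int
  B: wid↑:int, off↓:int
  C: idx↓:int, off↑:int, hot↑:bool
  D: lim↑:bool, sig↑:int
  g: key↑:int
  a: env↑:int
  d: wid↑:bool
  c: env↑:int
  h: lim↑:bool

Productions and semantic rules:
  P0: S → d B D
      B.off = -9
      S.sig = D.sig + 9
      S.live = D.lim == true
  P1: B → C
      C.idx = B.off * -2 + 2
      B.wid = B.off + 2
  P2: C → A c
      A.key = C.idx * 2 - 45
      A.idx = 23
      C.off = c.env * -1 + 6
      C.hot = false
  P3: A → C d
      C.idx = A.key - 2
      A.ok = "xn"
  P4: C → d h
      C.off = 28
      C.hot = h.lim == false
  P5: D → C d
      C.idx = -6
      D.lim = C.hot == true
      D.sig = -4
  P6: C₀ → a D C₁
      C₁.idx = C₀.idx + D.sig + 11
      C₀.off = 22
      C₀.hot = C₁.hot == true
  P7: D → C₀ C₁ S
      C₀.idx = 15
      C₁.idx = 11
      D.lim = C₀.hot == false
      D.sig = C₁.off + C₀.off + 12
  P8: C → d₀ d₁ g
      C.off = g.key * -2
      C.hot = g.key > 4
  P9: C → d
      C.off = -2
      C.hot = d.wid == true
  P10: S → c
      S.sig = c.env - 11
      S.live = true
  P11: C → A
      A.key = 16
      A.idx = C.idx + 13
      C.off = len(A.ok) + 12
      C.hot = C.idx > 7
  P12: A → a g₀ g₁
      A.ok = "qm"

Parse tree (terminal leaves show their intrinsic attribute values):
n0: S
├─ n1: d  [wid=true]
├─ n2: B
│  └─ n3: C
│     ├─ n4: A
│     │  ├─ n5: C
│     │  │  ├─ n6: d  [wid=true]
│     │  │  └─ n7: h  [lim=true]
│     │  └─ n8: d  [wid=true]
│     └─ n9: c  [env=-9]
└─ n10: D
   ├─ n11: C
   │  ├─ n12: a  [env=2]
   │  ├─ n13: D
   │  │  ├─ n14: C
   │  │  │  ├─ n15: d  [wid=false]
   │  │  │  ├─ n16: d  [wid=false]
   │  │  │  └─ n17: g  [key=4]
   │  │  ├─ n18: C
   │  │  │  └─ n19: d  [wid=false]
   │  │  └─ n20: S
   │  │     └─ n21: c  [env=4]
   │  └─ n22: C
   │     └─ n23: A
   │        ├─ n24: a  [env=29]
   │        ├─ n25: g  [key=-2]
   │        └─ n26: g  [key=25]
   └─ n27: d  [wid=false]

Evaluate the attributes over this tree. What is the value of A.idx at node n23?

20

1. n1.wid = true  [terminal]
2. n2.off = -9  [-9]
3. n3.idx = 20  [B.off * -2 + 2]
4. n4.key = -5  [C.idx * 2 - 45]
5. n4.idx = 23  [23]
6. n5.idx = -7  [A.key - 2]
7. n6.wid = true  [terminal]
8. n7.lim = true  [terminal]
9. n5.off = 28  [28]
10. n5.hot = false  [h.lim == false]
11. n8.wid = true  [terminal]
12. n4.ok = "xn"  ["xn"]
13. n9.env = -9  [terminal]
14. n3.off = 15  [c.env * -1 + 6]
15. n3.hot = false  [false]
16. n2.wid = -7  [B.off + 2]
17. n11.idx = -6  [-6]
18. n12.env = 2  [terminal]
19. n14.idx = 15  [15]
20. n15.wid = false  [terminal]
21. n16.wid = false  [terminal]
22. n17.key = 4  [terminal]
23. n14.off = -8  [g.key * -2]
24. n14.hot = false  [g.key > 4]
25. n18.idx = 11  [11]
26. n19.wid = false  [terminal]
27. n18.off = -2  [-2]
28. n18.hot = false  [d.wid == true]
29. n21.env = 4  [terminal]
30. n20.sig = -7  [c.env - 11]
31. n20.live = true  [true]
32. n13.lim = true  [C₀.hot == false]
33. n13.sig = 2  [C₁.off + C₀.off + 12]
34. n22.idx = 7  [C₀.idx + D.sig + 11]
35. n23.key = 16  [16]
36. n23.idx = 20  [C.idx + 13]
37. n24.env = 29  [terminal]
38. n25.key = -2  [terminal]
39. n26.key = 25  [terminal]
40. n23.ok = "qm"  ["qm"]
41. n22.off = 14  [len(A.ok) + 12]
42. n22.hot = false  [C.idx > 7]
43. n11.off = 22  [22]
44. n11.hot = false  [C₁.hot == true]
45. n27.wid = false  [terminal]
46. n10.lim = false  [C.hot == true]
47. n10.sig = -4  [-4]
48. n0.sig = 5  [D.sig + 9]
49. n0.live = false  [D.lim == true]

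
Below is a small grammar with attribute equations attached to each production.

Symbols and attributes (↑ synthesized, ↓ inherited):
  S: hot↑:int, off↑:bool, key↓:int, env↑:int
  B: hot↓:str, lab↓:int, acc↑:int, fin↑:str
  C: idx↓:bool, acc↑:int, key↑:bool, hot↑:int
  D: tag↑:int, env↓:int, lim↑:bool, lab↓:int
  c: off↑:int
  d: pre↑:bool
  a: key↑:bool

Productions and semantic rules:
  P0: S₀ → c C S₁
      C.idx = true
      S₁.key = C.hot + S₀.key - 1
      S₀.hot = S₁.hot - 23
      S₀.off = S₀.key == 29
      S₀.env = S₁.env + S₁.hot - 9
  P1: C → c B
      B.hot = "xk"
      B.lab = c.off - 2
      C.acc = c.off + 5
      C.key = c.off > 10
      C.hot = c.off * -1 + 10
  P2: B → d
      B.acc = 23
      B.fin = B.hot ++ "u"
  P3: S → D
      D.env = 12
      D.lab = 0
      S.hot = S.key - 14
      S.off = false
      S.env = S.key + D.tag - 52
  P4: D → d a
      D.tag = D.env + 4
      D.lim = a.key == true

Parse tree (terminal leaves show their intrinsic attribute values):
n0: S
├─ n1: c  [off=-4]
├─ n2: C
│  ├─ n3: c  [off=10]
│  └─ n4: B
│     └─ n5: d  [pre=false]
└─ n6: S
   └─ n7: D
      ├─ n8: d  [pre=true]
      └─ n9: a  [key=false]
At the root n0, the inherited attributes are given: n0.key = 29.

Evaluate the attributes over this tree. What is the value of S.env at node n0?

1. n0.key = 29  [given at root]
2. n1.off = -4  [terminal]
3. n2.idx = true  [true]
4. n3.off = 10  [terminal]
5. n4.hot = "xk"  ["xk"]
6. n4.lab = 8  [c.off - 2]
7. n5.pre = false  [terminal]
8. n4.acc = 23  [23]
9. n4.fin = "xku"  [B.hot ++ "u"]
10. n2.acc = 15  [c.off + 5]
11. n2.key = false  [c.off > 10]
12. n2.hot = 0  [c.off * -1 + 10]
13. n6.key = 28  [C.hot + S₀.key - 1]
14. n7.env = 12  [12]
15. n7.lab = 0  [0]
16. n8.pre = true  [terminal]
17. n9.key = false  [terminal]
18. n7.tag = 16  [D.env + 4]
19. n7.lim = false  [a.key == true]
20. n6.hot = 14  [S.key - 14]
21. n6.off = false  [false]
22. n6.env = -8  [S.key + D.tag - 52]
23. n0.hot = -9  [S₁.hot - 23]
24. n0.off = true  [S₀.key == 29]
25. n0.env = -3  [S₁.env + S₁.hot - 9]

-3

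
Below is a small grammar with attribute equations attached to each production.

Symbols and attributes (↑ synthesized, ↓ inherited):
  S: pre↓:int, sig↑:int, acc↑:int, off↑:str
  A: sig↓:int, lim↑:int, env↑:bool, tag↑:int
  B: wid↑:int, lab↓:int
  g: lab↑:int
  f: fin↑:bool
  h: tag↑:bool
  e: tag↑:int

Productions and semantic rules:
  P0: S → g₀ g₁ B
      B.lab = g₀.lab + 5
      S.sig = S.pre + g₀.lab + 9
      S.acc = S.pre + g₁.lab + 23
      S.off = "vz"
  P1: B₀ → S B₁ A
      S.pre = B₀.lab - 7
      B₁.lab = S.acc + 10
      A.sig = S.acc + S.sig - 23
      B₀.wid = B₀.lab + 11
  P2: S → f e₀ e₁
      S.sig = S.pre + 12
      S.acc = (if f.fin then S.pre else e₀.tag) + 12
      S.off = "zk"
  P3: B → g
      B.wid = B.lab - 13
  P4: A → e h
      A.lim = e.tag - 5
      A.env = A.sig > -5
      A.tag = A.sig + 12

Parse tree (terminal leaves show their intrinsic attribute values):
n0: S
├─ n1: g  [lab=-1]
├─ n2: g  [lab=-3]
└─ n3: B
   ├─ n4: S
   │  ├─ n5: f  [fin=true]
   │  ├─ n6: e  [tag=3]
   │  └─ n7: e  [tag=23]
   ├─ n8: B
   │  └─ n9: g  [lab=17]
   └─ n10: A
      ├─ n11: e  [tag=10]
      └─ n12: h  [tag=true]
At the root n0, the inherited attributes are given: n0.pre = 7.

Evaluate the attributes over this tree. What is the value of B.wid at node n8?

1. n0.pre = 7  [given at root]
2. n1.lab = -1  [terminal]
3. n2.lab = -3  [terminal]
4. n3.lab = 4  [g₀.lab + 5]
5. n4.pre = -3  [B₀.lab - 7]
6. n5.fin = true  [terminal]
7. n6.tag = 3  [terminal]
8. n7.tag = 23  [terminal]
9. n4.sig = 9  [S.pre + 12]
10. n4.acc = 9  [(if f.fin then S.pre else e₀.tag) + 12]
11. n4.off = "zk"  ["zk"]
12. n8.lab = 19  [S.acc + 10]
13. n9.lab = 17  [terminal]
14. n8.wid = 6  [B.lab - 13]
15. n10.sig = -5  [S.acc + S.sig - 23]
16. n11.tag = 10  [terminal]
17. n12.tag = true  [terminal]
18. n10.lim = 5  [e.tag - 5]
19. n10.env = false  [A.sig > -5]
20. n10.tag = 7  [A.sig + 12]
21. n3.wid = 15  [B₀.lab + 11]
22. n0.sig = 15  [S.pre + g₀.lab + 9]
23. n0.acc = 27  [S.pre + g₁.lab + 23]
24. n0.off = "vz"  ["vz"]

6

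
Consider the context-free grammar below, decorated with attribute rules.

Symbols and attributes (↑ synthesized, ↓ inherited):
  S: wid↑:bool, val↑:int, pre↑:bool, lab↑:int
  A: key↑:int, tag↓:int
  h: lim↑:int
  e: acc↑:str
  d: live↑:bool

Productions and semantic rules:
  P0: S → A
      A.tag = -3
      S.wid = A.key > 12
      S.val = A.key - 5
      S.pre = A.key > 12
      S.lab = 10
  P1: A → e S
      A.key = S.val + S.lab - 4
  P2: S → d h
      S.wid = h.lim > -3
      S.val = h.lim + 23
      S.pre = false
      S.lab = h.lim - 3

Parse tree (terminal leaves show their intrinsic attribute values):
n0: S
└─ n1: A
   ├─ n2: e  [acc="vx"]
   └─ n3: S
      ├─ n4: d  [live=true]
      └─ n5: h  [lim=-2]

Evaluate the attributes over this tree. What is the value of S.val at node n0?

7

1. n1.tag = -3  [-3]
2. n2.acc = "vx"  [terminal]
3. n4.live = true  [terminal]
4. n5.lim = -2  [terminal]
5. n3.wid = true  [h.lim > -3]
6. n3.val = 21  [h.lim + 23]
7. n3.pre = false  [false]
8. n3.lab = -5  [h.lim - 3]
9. n1.key = 12  [S.val + S.lab - 4]
10. n0.wid = false  [A.key > 12]
11. n0.val = 7  [A.key - 5]
12. n0.pre = false  [A.key > 12]
13. n0.lab = 10  [10]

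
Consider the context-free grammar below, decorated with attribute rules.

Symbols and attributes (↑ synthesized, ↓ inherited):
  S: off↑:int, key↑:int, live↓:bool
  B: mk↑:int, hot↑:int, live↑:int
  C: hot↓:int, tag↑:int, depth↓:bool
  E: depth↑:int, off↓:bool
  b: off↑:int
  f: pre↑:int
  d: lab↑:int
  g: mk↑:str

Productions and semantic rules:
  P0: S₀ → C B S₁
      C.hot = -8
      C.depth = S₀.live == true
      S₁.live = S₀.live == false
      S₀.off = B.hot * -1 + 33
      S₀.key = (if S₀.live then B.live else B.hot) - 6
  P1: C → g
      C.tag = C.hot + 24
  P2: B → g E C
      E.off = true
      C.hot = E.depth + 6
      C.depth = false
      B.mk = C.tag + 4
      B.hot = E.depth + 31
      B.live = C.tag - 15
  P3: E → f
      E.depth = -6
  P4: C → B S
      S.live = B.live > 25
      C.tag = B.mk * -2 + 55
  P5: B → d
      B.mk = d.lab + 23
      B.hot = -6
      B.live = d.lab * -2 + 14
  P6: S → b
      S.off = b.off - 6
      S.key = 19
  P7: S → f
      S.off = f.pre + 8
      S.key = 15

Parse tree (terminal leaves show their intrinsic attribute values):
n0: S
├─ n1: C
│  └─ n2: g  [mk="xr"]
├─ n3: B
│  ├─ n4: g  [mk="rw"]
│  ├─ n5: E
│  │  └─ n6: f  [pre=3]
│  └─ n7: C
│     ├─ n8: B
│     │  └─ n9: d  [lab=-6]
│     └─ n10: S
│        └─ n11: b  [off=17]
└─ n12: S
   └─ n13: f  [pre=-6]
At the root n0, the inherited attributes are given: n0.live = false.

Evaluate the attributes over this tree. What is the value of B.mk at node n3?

25

1. n0.live = false  [given at root]
2. n1.hot = -8  [-8]
3. n1.depth = false  [S₀.live == true]
4. n2.mk = "xr"  [terminal]
5. n1.tag = 16  [C.hot + 24]
6. n4.mk = "rw"  [terminal]
7. n5.off = true  [true]
8. n6.pre = 3  [terminal]
9. n5.depth = -6  [-6]
10. n7.hot = 0  [E.depth + 6]
11. n7.depth = false  [false]
12. n9.lab = -6  [terminal]
13. n8.mk = 17  [d.lab + 23]
14. n8.hot = -6  [-6]
15. n8.live = 26  [d.lab * -2 + 14]
16. n10.live = true  [B.live > 25]
17. n11.off = 17  [terminal]
18. n10.off = 11  [b.off - 6]
19. n10.key = 19  [19]
20. n7.tag = 21  [B.mk * -2 + 55]
21. n3.mk = 25  [C.tag + 4]
22. n3.hot = 25  [E.depth + 31]
23. n3.live = 6  [C.tag - 15]
24. n12.live = true  [S₀.live == false]
25. n13.pre = -6  [terminal]
26. n12.off = 2  [f.pre + 8]
27. n12.key = 15  [15]
28. n0.off = 8  [B.hot * -1 + 33]
29. n0.key = 19  [(if S₀.live then B.live else B.hot) - 6]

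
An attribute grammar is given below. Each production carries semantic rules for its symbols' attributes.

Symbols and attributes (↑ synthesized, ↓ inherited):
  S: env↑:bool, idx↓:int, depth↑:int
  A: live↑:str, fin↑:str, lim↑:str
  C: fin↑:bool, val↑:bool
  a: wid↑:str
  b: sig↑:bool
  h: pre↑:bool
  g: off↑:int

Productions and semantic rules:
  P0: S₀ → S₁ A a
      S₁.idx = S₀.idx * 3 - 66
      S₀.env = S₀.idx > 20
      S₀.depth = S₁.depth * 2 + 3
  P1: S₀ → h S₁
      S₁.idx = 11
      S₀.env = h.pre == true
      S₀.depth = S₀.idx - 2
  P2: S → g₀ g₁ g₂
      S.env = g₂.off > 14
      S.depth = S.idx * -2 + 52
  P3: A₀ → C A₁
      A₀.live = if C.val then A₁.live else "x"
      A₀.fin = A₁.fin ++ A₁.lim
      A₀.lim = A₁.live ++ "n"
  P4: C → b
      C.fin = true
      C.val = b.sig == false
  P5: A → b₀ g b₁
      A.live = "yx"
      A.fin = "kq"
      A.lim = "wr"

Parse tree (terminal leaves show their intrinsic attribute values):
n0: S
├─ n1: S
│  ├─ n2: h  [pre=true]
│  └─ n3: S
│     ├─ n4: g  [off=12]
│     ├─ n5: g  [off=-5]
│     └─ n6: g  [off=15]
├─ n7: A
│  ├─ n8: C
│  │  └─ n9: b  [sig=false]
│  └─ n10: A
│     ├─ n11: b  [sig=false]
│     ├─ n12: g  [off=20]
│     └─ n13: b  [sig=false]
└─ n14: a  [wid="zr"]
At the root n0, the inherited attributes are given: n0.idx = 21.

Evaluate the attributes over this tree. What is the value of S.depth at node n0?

1. n0.idx = 21  [given at root]
2. n1.idx = -3  [S₀.idx * 3 - 66]
3. n2.pre = true  [terminal]
4. n3.idx = 11  [11]
5. n4.off = 12  [terminal]
6. n5.off = -5  [terminal]
7. n6.off = 15  [terminal]
8. n3.env = true  [g₂.off > 14]
9. n3.depth = 30  [S.idx * -2 + 52]
10. n1.env = true  [h.pre == true]
11. n1.depth = -5  [S₀.idx - 2]
12. n9.sig = false  [terminal]
13. n8.fin = true  [true]
14. n8.val = true  [b.sig == false]
15. n11.sig = false  [terminal]
16. n12.off = 20  [terminal]
17. n13.sig = false  [terminal]
18. n10.live = "yx"  ["yx"]
19. n10.fin = "kq"  ["kq"]
20. n10.lim = "wr"  ["wr"]
21. n7.live = "yx"  [if C.val then A₁.live else "x"]
22. n7.fin = "kqwr"  [A₁.fin ++ A₁.lim]
23. n7.lim = "yxn"  [A₁.live ++ "n"]
24. n14.wid = "zr"  [terminal]
25. n0.env = true  [S₀.idx > 20]
26. n0.depth = -7  [S₁.depth * 2 + 3]

-7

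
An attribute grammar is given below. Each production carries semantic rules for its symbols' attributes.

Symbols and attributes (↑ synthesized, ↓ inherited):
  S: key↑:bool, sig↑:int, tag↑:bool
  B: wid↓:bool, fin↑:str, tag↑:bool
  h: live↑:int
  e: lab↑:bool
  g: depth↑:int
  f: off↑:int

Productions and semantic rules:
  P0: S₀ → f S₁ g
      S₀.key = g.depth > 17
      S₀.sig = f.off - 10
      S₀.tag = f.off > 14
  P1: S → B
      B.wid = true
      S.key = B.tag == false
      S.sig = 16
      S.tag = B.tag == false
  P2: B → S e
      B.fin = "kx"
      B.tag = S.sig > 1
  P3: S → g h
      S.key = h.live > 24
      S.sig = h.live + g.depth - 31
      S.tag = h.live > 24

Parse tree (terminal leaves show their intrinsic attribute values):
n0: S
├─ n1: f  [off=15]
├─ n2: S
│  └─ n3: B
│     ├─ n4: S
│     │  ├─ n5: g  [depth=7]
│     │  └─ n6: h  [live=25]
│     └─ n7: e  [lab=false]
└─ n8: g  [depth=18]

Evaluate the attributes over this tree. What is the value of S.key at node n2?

1. n1.off = 15  [terminal]
2. n3.wid = true  [true]
3. n5.depth = 7  [terminal]
4. n6.live = 25  [terminal]
5. n4.key = true  [h.live > 24]
6. n4.sig = 1  [h.live + g.depth - 31]
7. n4.tag = true  [h.live > 24]
8. n7.lab = false  [terminal]
9. n3.fin = "kx"  ["kx"]
10. n3.tag = false  [S.sig > 1]
11. n2.key = true  [B.tag == false]
12. n2.sig = 16  [16]
13. n2.tag = true  [B.tag == false]
14. n8.depth = 18  [terminal]
15. n0.key = true  [g.depth > 17]
16. n0.sig = 5  [f.off - 10]
17. n0.tag = true  [f.off > 14]

true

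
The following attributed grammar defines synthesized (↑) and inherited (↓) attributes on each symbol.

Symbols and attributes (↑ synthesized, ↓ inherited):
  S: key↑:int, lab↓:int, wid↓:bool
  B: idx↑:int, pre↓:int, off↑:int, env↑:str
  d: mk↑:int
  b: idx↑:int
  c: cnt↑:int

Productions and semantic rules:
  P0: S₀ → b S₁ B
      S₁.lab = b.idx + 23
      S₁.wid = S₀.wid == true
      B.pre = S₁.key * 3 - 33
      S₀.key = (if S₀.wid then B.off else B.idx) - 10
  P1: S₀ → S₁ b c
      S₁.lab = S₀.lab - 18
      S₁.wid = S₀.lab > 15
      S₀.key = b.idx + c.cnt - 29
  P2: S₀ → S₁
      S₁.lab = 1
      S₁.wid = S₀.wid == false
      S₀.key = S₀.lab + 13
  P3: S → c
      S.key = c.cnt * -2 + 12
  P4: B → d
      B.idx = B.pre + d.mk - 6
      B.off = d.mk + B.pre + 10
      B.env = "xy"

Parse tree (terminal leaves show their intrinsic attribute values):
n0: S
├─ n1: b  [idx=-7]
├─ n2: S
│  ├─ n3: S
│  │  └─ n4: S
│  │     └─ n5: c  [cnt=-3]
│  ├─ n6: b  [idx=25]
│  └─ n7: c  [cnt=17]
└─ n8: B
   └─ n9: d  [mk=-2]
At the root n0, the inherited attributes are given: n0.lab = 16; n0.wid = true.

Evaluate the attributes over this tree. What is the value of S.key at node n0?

4

1. n0.lab = 16  [given at root]
2. n0.wid = true  [given at root]
3. n1.idx = -7  [terminal]
4. n2.lab = 16  [b.idx + 23]
5. n2.wid = true  [S₀.wid == true]
6. n3.lab = -2  [S₀.lab - 18]
7. n3.wid = true  [S₀.lab > 15]
8. n4.lab = 1  [1]
9. n4.wid = false  [S₀.wid == false]
10. n5.cnt = -3  [terminal]
11. n4.key = 18  [c.cnt * -2 + 12]
12. n3.key = 11  [S₀.lab + 13]
13. n6.idx = 25  [terminal]
14. n7.cnt = 17  [terminal]
15. n2.key = 13  [b.idx + c.cnt - 29]
16. n8.pre = 6  [S₁.key * 3 - 33]
17. n9.mk = -2  [terminal]
18. n8.idx = -2  [B.pre + d.mk - 6]
19. n8.off = 14  [d.mk + B.pre + 10]
20. n8.env = "xy"  ["xy"]
21. n0.key = 4  [(if S₀.wid then B.off else B.idx) - 10]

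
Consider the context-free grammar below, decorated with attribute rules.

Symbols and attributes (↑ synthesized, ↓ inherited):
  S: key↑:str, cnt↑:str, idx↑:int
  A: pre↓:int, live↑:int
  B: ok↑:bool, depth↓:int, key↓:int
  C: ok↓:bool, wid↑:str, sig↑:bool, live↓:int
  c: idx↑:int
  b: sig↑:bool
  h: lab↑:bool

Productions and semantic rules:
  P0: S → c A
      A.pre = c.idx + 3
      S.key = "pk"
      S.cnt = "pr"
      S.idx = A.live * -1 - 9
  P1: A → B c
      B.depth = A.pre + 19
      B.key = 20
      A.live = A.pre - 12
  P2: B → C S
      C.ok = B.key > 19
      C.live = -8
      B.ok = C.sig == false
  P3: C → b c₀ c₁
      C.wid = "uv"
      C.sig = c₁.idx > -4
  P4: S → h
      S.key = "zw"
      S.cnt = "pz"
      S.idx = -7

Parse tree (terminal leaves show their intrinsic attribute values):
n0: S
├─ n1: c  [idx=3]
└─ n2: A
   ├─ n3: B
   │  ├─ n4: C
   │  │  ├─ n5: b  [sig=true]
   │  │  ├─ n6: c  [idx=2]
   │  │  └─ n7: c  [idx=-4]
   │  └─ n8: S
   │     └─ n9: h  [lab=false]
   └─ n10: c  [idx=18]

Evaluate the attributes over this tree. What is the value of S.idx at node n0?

-3

1. n1.idx = 3  [terminal]
2. n2.pre = 6  [c.idx + 3]
3. n3.depth = 25  [A.pre + 19]
4. n3.key = 20  [20]
5. n4.ok = true  [B.key > 19]
6. n4.live = -8  [-8]
7. n5.sig = true  [terminal]
8. n6.idx = 2  [terminal]
9. n7.idx = -4  [terminal]
10. n4.wid = "uv"  ["uv"]
11. n4.sig = false  [c₁.idx > -4]
12. n9.lab = false  [terminal]
13. n8.key = "zw"  ["zw"]
14. n8.cnt = "pz"  ["pz"]
15. n8.idx = -7  [-7]
16. n3.ok = true  [C.sig == false]
17. n10.idx = 18  [terminal]
18. n2.live = -6  [A.pre - 12]
19. n0.key = "pk"  ["pk"]
20. n0.cnt = "pr"  ["pr"]
21. n0.idx = -3  [A.live * -1 - 9]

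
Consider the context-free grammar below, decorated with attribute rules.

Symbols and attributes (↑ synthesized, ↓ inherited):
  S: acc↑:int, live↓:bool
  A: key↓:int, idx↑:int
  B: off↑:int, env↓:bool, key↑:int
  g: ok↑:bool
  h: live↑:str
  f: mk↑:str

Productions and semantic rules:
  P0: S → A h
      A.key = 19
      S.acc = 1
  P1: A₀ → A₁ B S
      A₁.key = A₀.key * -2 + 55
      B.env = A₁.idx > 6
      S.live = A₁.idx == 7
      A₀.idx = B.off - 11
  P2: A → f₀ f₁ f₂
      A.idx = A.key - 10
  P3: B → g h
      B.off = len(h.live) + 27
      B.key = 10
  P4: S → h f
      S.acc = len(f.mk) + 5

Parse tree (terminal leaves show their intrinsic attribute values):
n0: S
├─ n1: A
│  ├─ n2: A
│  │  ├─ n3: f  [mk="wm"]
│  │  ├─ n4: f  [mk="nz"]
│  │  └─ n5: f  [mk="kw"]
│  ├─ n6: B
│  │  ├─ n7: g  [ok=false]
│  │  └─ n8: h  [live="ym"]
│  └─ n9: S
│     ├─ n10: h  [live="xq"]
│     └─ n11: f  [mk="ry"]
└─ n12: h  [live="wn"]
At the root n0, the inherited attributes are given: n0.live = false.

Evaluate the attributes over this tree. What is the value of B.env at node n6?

true

1. n0.live = false  [given at root]
2. n1.key = 19  [19]
3. n2.key = 17  [A₀.key * -2 + 55]
4. n3.mk = "wm"  [terminal]
5. n4.mk = "nz"  [terminal]
6. n5.mk = "kw"  [terminal]
7. n2.idx = 7  [A.key - 10]
8. n6.env = true  [A₁.idx > 6]
9. n7.ok = false  [terminal]
10. n8.live = "ym"  [terminal]
11. n6.off = 29  [len(h.live) + 27]
12. n6.key = 10  [10]
13. n9.live = true  [A₁.idx == 7]
14. n10.live = "xq"  [terminal]
15. n11.mk = "ry"  [terminal]
16. n9.acc = 7  [len(f.mk) + 5]
17. n1.idx = 18  [B.off - 11]
18. n12.live = "wn"  [terminal]
19. n0.acc = 1  [1]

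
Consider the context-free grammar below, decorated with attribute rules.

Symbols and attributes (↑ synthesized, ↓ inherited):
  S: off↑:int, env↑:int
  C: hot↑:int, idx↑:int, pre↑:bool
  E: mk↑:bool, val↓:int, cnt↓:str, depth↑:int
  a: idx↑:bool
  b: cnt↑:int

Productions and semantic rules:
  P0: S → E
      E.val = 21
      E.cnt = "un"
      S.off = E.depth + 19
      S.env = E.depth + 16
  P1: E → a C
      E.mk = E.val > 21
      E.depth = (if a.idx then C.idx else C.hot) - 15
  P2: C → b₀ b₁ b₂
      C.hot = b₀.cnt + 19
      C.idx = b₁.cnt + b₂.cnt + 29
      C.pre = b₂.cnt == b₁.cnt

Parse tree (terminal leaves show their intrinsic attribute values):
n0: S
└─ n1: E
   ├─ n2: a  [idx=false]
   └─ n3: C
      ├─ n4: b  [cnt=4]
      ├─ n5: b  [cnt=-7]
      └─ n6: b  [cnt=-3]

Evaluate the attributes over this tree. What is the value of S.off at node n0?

27

1. n1.val = 21  [21]
2. n1.cnt = "un"  ["un"]
3. n2.idx = false  [terminal]
4. n4.cnt = 4  [terminal]
5. n5.cnt = -7  [terminal]
6. n6.cnt = -3  [terminal]
7. n3.hot = 23  [b₀.cnt + 19]
8. n3.idx = 19  [b₁.cnt + b₂.cnt + 29]
9. n3.pre = false  [b₂.cnt == b₁.cnt]
10. n1.mk = false  [E.val > 21]
11. n1.depth = 8  [(if a.idx then C.idx else C.hot) - 15]
12. n0.off = 27  [E.depth + 19]
13. n0.env = 24  [E.depth + 16]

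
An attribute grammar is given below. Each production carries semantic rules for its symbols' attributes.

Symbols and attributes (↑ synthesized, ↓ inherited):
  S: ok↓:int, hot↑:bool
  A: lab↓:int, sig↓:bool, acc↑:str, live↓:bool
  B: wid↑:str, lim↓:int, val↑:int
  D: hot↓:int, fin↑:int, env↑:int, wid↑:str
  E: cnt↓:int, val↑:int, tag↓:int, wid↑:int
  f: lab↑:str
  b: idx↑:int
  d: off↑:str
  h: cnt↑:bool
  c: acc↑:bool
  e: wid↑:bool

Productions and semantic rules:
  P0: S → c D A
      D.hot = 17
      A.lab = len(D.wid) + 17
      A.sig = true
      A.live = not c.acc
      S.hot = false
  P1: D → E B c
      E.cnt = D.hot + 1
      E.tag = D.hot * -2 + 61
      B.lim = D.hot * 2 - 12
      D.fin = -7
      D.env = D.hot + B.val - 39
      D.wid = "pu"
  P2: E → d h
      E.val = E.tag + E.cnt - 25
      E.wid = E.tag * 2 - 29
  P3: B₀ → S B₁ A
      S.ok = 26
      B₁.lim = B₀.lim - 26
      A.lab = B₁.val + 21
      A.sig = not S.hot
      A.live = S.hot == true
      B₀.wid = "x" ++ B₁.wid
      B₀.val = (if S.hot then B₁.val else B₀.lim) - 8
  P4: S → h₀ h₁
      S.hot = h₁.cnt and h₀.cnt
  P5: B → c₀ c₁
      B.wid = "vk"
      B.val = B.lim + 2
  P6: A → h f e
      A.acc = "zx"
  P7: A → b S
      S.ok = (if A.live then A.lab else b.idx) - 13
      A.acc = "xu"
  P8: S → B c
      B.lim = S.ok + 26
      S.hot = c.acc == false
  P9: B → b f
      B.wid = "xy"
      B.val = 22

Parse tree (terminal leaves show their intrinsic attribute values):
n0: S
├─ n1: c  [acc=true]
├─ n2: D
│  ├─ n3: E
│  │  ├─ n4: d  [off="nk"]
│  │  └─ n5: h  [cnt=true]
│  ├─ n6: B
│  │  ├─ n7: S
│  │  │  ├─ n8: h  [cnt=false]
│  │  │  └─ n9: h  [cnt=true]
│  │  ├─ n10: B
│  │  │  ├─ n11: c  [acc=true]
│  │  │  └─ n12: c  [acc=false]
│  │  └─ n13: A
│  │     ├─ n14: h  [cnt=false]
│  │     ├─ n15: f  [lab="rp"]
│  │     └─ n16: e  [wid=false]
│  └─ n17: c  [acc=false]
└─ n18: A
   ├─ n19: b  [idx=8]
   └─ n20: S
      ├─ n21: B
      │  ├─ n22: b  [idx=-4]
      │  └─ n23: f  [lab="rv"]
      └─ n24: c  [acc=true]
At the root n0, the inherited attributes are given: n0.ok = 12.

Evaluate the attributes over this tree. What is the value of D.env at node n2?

-8

1. n0.ok = 12  [given at root]
2. n1.acc = true  [terminal]
3. n2.hot = 17  [17]
4. n3.cnt = 18  [D.hot + 1]
5. n3.tag = 27  [D.hot * -2 + 61]
6. n4.off = "nk"  [terminal]
7. n5.cnt = true  [terminal]
8. n3.val = 20  [E.tag + E.cnt - 25]
9. n3.wid = 25  [E.tag * 2 - 29]
10. n6.lim = 22  [D.hot * 2 - 12]
11. n7.ok = 26  [26]
12. n8.cnt = false  [terminal]
13. n9.cnt = true  [terminal]
14. n7.hot = false  [h₁.cnt and h₀.cnt]
15. n10.lim = -4  [B₀.lim - 26]
16. n11.acc = true  [terminal]
17. n12.acc = false  [terminal]
18. n10.wid = "vk"  ["vk"]
19. n10.val = -2  [B.lim + 2]
20. n13.lab = 19  [B₁.val + 21]
21. n13.sig = true  [not S.hot]
22. n13.live = false  [S.hot == true]
23. n14.cnt = false  [terminal]
24. n15.lab = "rp"  [terminal]
25. n16.wid = false  [terminal]
26. n13.acc = "zx"  ["zx"]
27. n6.wid = "xvk"  ["x" ++ B₁.wid]
28. n6.val = 14  [(if S.hot then B₁.val else B₀.lim) - 8]
29. n17.acc = false  [terminal]
30. n2.fin = -7  [-7]
31. n2.env = -8  [D.hot + B.val - 39]
32. n2.wid = "pu"  ["pu"]
33. n18.lab = 19  [len(D.wid) + 17]
34. n18.sig = true  [true]
35. n18.live = false  [not c.acc]
36. n19.idx = 8  [terminal]
37. n20.ok = -5  [(if A.live then A.lab else b.idx) - 13]
38. n21.lim = 21  [S.ok + 26]
39. n22.idx = -4  [terminal]
40. n23.lab = "rv"  [terminal]
41. n21.wid = "xy"  ["xy"]
42. n21.val = 22  [22]
43. n24.acc = true  [terminal]
44. n20.hot = false  [c.acc == false]
45. n18.acc = "xu"  ["xu"]
46. n0.hot = false  [false]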